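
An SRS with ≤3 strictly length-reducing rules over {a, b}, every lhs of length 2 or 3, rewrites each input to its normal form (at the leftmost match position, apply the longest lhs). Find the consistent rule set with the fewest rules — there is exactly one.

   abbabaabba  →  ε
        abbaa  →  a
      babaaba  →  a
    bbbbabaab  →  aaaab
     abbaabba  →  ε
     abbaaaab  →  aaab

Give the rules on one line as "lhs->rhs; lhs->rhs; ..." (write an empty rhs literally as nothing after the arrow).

abb->b; ba->; bba->aa

  | abbabaabba => babaabba => baabba => abba => ba => ε
  | abbaa => baa => a
  | babaaba => baaba => aba => a
  | bbbbabaab => bbaabaab => aaabaab => aaaab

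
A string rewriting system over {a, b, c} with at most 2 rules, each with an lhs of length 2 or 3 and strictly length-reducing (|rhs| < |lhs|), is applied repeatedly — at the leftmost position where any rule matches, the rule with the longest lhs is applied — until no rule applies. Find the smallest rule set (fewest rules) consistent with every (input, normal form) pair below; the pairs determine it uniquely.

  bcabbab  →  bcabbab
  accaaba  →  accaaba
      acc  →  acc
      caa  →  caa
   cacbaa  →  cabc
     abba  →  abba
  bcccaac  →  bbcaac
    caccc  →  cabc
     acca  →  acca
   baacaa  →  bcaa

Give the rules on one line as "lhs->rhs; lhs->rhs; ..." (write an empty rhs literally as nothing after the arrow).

  | bcabbab
  | accaaba
  | acc
  | caa

baa->cc; ccc->bc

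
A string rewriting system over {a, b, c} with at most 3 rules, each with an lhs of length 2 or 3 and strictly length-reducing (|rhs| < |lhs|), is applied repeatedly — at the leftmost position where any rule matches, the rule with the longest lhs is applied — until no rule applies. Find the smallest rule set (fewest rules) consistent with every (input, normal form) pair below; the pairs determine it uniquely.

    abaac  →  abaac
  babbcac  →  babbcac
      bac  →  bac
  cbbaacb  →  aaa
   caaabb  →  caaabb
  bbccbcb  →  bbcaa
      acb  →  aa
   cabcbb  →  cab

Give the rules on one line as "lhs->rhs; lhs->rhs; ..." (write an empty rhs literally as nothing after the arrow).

  | abaac
  | babbcac
  | bac
  | cbbaacb => aacb => aaa

cb->a; cbb->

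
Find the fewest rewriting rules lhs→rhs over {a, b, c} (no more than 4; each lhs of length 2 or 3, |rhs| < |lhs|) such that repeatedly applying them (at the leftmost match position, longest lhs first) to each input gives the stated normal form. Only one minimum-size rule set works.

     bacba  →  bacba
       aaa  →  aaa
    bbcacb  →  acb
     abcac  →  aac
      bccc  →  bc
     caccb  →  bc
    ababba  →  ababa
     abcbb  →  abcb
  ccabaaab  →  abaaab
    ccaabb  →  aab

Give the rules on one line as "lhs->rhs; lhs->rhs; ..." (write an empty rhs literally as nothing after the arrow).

bb->b; bca->a; cab->bc; cc->

  | bacba
  | aaa
  | bbcacb => bcacb => acb
  | abcac => aac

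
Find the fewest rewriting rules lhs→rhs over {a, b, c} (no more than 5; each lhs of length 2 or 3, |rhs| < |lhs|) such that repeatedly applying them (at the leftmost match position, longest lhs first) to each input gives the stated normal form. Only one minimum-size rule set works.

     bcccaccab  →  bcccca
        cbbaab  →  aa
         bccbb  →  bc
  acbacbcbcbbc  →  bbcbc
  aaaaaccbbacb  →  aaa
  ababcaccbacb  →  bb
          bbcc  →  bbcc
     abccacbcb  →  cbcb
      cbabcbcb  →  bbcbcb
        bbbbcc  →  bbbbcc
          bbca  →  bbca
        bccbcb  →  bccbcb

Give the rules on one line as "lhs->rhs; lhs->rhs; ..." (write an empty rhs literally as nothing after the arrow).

  | bcccaccab => bccccab => bcccca
  | cbbaab => aab => aa
  | bccbb => bc
  | acbacbcbcbbc => bacbcbcbbc => bbcbcbbc => bbcbc

ab->a; ac->; cba->b; cbb->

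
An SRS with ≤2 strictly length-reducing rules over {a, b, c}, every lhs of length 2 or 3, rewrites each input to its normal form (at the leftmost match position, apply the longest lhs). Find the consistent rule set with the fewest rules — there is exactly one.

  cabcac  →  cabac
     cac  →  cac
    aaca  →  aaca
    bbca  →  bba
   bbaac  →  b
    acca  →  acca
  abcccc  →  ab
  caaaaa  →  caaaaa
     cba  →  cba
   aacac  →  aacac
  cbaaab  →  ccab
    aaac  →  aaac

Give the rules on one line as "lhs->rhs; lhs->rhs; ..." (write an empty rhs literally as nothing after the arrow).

  | cabcac => cabac
  | cac
  | aaca
  | bbca => bba

baa->c; bc->b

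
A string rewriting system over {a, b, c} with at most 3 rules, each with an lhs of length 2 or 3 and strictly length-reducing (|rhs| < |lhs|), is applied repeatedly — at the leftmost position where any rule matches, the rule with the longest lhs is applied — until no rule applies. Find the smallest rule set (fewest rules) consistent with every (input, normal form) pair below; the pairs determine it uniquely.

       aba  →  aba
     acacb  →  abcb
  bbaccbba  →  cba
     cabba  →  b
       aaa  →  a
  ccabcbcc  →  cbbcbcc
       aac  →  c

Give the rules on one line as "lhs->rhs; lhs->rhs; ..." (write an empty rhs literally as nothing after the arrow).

aa->; bba->aa; ca->b

  | aba
  | acacb => abcb
  | bbaccbba => aaccbba => ccbba => ccaa => cba
  | cabba => bbba => baa => b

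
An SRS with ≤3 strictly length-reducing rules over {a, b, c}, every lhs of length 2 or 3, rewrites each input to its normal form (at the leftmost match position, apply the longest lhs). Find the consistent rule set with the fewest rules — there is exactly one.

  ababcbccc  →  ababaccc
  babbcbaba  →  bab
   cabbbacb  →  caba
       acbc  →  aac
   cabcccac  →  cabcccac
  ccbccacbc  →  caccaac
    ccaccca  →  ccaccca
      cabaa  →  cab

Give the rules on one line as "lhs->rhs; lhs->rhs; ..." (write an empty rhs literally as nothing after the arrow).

baa->b; bbb->ba; cb->a

  | ababcbccc => ababaccc
  | babbcbaba => babbaaba => babbba => babaa => bab
  | cabbbacb => cabaacb => cabcb => caba
  | acbc => aac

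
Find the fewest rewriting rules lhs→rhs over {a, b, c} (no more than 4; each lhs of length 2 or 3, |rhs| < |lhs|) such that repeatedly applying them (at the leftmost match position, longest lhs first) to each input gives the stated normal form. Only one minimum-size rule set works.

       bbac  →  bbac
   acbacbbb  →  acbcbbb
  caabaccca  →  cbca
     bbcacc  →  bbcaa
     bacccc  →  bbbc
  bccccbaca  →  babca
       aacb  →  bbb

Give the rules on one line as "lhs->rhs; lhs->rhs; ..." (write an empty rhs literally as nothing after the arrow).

  | bbac
  | acbacbbb => acbcbbb
  | caabaccca => cabccca => cabaca => cbca
  | bbcacc => bbcaa

aac->bb; aba->b; cba->cb; cc->a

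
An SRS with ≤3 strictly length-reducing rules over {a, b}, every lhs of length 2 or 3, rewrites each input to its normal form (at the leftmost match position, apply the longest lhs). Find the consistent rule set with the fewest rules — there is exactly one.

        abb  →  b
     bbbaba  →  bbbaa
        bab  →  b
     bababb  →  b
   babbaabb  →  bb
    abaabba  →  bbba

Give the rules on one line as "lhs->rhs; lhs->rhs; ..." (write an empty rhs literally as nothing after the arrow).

aaa->b; ab->; aba->aa

  | abb => b
  | bbbaba => bbbaa
  | bab => b
  | bababb => baabb => bab => b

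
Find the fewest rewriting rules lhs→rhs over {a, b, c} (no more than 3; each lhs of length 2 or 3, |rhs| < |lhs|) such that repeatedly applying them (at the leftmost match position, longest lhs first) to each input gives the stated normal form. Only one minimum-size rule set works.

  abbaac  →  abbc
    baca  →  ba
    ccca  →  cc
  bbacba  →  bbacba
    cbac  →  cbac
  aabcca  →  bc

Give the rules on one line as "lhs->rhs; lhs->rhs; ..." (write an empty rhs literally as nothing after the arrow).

  | abbaac => abbc
  | baca => ba
  | ccca => cc
  | bbacba

aa->; ca->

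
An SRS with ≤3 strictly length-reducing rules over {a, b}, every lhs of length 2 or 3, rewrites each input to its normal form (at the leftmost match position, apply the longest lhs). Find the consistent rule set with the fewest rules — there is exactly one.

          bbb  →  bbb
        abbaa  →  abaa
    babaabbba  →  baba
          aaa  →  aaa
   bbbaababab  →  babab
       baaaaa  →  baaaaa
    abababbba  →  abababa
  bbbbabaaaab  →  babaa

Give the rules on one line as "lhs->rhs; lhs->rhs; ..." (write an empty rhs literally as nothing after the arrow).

  | bbb
  | abbaa => abaa
  | babaabbba => babbba => babba => baba
  | aaa

aab->; bba->ba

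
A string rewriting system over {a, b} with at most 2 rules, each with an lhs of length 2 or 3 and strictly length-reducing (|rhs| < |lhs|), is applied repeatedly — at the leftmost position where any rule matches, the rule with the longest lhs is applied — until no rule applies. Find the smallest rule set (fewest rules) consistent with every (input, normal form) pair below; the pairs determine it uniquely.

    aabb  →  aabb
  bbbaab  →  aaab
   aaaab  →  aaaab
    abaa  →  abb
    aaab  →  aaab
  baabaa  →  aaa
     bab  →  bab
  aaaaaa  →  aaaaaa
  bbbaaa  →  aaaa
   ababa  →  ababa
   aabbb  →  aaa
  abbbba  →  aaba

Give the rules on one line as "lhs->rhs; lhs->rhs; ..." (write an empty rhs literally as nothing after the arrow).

  | aabb
  | bbbaab => aaab
  | aaaab
  | abaa => abb

baa->bb; bbb->a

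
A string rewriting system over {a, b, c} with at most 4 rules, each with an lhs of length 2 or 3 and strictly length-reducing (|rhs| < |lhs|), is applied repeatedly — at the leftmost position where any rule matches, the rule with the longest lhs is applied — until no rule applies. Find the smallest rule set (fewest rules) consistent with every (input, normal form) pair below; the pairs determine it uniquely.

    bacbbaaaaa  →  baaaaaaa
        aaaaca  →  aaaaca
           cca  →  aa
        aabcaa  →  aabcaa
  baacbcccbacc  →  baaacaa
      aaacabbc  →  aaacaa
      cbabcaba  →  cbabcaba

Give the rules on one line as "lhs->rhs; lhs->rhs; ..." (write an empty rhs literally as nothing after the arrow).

bb->c; cc->a; ccc->bb

  | bacbbaaaaa => baccaaaaa => baaaaaaa
  | aaaaca
  | cca => aa
  | aabcaa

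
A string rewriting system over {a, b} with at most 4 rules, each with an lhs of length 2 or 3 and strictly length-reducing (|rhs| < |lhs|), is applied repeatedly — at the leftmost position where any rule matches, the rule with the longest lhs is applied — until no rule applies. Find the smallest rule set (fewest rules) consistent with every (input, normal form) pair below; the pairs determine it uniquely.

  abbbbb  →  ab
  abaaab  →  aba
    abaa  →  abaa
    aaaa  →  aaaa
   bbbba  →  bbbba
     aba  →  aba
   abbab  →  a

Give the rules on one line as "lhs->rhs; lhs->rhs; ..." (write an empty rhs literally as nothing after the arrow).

aab->; abb->ab; bab->

  | abbbbb => abbbb => abbb => abb => ab
  | abaaab => aba
  | abaa
  | aaaa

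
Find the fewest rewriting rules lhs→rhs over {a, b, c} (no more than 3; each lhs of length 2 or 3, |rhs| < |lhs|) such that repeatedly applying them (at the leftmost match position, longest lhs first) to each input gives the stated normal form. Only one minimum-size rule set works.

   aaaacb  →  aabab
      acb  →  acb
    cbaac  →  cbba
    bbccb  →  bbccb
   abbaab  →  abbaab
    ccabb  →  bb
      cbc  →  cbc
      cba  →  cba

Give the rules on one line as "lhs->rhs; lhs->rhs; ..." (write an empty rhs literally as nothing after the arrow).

  | aaaacb => aabab
  | acb
  | cbaac => cbba
  | bbccb

aac->ba; cca->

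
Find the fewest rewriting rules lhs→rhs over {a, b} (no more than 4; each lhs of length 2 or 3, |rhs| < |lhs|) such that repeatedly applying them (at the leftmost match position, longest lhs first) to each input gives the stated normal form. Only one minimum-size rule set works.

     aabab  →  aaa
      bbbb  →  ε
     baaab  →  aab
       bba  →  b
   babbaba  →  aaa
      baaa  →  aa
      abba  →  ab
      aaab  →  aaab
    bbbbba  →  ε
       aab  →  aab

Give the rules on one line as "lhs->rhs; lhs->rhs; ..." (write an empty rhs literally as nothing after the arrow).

  | aabab => aaa
  | bbbb => bb => ε
  | baaab => aab
  | bba => b

ba->; bab->a; bb->; bba->b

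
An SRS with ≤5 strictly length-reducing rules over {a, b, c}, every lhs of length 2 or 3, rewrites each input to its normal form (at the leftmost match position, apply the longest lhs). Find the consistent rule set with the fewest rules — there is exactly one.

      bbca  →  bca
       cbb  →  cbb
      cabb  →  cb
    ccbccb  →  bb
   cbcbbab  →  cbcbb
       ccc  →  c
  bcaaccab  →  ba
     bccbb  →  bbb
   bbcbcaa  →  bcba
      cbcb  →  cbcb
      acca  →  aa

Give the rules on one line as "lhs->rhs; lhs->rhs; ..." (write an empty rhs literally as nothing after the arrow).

ab->; bbc->bc; caa->a; cc->

  | bbca => bca
  | cbb
  | cabb => cb
  | ccbccb => bccb => bb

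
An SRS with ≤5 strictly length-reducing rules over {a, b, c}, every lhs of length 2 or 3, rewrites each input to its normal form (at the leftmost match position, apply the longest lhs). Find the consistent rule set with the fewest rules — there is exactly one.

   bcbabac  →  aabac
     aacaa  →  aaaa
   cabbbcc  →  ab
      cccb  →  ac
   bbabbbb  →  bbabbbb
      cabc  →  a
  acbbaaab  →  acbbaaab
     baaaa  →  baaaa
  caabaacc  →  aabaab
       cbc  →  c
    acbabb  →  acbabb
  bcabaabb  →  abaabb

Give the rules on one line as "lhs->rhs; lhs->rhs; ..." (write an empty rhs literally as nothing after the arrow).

bc->; bcb->ac; ca->a; cc->b

  | bcbabac => acabac => aabac
  | aacaa => aaaa
  | cabbbcc => abbbcc => abbc => ab
  | cccb => bcb => ac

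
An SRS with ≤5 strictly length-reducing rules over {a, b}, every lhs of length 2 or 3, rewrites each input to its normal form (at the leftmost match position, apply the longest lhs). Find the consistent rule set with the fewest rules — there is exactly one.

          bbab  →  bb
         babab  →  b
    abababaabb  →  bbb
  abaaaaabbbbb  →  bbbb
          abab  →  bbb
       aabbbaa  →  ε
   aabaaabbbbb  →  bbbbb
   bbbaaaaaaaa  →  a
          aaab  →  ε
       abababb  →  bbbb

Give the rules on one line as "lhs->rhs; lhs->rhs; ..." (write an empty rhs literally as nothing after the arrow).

aa->a; ab->; aba->bb; ba->

  | bbab => bb
  | babab => bab => b
  | abababaabb => bbbabaabb => bbbaabb => bbabb => bbb
  | abaaaaabbbbb => bbaaaabbbbb => baaabbbbb => aabbbbb => abbbbb => bbbb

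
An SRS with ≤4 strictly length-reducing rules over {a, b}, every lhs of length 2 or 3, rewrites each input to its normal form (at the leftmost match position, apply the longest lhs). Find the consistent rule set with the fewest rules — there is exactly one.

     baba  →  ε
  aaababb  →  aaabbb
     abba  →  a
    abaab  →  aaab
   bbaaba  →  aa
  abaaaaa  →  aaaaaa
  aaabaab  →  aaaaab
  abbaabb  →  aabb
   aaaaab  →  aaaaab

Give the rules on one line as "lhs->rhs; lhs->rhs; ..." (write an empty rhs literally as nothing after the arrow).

  | baba => bba => ε
  | aaababb => aaabbb
  | abba => a
  | abaab => aaab

ba->a; bab->bb; bba->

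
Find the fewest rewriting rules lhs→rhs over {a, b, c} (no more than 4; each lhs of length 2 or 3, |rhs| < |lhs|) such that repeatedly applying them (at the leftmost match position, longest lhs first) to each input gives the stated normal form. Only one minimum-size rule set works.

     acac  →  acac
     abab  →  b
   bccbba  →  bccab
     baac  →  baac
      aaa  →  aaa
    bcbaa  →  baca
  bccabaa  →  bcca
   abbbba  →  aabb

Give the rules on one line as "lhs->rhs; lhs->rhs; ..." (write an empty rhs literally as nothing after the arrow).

aba->; bba->ab; cba->ac

  | acac
  | abab => b
  | bccbba => bccab
  | baac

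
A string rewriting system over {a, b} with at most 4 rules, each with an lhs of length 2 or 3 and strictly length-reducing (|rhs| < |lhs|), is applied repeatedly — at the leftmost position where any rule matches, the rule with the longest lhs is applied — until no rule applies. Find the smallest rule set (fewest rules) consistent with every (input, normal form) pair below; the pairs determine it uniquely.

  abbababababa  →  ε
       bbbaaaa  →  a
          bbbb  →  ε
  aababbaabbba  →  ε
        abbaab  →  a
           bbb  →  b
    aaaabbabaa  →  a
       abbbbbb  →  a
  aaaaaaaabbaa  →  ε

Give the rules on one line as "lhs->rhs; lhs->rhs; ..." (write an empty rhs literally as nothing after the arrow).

  | abbababababa => abababababa => aababababa => babababa => bababa => baba => ba => ε
  | bbbaaaa => baaaa => aaa => a
  | bbbb => bb => ε
  | aababbaabbba => babbaabbba => bbaabbba => aabbba => bbba => ba => ε

aa->; ab->a; ba->; bb->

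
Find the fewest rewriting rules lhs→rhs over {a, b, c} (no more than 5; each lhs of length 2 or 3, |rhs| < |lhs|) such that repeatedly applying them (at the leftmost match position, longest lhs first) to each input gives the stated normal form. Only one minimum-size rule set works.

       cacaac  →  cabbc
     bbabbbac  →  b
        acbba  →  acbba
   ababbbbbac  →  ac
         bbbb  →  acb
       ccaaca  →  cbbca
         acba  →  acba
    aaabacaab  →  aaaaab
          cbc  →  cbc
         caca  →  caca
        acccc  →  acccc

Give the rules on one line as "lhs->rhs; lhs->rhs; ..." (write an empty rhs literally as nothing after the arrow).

  | cacaac => cabbc
  | bbabbbac => bbaacac => bbac => b
  | acbba
  | ababbbbbac => abaacbbac => abbbac => aacac => ac

aac->; bac->; bbb->ac; caa->bb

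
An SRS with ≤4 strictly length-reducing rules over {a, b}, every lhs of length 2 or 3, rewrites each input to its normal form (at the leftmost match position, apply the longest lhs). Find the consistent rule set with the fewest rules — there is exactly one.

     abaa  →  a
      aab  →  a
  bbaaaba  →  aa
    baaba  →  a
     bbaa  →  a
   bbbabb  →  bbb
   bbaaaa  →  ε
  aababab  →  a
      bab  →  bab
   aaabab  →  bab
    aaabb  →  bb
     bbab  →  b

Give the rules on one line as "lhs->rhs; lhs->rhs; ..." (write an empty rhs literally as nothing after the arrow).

aaa->; aab->a; baa->ab; bba->

  | abaa => aab => a
  | aab => a
  | bbaaaba => aaba => aa
  | baaba => abba => a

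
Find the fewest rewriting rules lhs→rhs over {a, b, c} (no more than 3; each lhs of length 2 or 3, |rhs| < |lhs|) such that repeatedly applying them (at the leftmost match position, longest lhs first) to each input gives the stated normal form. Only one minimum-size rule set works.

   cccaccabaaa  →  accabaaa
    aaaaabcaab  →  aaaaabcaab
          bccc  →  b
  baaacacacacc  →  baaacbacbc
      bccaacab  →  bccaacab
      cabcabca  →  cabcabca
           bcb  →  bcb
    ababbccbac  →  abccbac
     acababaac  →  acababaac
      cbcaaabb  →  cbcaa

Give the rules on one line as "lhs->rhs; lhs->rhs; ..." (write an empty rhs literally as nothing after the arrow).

  | cccaccabaaa => accabaaa
  | aaaaabcaab
  | bccc => b
  | baaacacacacc => baaacbacacc => baaacbacbc

abb->; cac->cb; ccc->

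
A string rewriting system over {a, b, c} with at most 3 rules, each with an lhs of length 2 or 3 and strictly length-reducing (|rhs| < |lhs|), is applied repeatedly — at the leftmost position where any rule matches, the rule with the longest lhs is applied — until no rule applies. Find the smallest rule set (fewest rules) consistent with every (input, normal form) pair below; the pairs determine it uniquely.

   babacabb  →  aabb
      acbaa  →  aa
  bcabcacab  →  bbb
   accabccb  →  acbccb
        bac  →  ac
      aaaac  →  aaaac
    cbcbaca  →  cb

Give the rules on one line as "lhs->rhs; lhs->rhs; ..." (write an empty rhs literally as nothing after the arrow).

  | babacabb => abacabb => aacabb => aabb
  | acbaa => acaa => aa
  | bcabcacab => bbcacab => bbcab => bbb
  | accabccb => acbccb

ba->a; ca->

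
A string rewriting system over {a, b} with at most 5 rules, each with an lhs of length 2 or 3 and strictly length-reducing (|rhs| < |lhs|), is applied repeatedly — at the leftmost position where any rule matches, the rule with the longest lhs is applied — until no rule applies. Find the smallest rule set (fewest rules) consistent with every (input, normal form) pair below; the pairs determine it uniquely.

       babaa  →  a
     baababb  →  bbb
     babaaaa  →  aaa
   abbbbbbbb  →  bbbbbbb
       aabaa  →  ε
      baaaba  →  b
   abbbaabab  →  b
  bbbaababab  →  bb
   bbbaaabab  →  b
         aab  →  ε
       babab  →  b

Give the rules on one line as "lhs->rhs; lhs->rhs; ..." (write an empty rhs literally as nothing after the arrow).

aab->ab; ab->; aba->b; ba->

  | babaa => baa => a
  | baababb => ababb => bbb
  | babaaaa => baaaa => aaa
  | abbbbbbbb => bbbbbbb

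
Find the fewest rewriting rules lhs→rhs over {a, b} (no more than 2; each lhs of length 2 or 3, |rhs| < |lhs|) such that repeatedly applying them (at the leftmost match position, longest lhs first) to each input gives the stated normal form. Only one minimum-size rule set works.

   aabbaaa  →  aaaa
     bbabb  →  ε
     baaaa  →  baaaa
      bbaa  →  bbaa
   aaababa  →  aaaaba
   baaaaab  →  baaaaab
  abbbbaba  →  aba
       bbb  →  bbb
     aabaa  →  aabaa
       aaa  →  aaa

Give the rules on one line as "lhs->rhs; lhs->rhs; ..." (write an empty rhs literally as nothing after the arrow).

abb->; bab->ab

  | aabbaaa => aaaa
  | bbabb => babb => abb => ε
  | baaaa
  | bbaa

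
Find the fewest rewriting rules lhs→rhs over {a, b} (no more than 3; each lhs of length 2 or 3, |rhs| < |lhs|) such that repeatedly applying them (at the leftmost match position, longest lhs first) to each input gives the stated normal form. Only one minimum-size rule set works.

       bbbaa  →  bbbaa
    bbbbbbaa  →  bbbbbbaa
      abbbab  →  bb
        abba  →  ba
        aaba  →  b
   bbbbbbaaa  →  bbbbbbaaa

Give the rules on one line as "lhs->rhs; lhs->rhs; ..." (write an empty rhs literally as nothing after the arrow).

ab->; aba->bb

  | bbbaa
  | bbbbbbaa
  | abbbab => bbab => bb
  | abba => ba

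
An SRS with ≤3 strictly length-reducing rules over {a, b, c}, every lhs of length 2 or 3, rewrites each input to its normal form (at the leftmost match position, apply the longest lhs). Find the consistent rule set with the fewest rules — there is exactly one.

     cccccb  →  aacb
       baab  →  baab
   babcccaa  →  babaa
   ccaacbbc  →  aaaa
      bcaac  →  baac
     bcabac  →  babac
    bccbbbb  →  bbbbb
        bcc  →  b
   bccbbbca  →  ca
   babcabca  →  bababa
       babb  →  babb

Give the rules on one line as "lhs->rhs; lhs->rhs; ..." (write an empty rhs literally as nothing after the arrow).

  | cccccb => acccb => aacb
  | baab
  | babcccaa => babccaa => babcaa => babaa
  | ccaacbbc => aaacbbc => aaacc => aaaa

bbc->c; bc->b; cc->a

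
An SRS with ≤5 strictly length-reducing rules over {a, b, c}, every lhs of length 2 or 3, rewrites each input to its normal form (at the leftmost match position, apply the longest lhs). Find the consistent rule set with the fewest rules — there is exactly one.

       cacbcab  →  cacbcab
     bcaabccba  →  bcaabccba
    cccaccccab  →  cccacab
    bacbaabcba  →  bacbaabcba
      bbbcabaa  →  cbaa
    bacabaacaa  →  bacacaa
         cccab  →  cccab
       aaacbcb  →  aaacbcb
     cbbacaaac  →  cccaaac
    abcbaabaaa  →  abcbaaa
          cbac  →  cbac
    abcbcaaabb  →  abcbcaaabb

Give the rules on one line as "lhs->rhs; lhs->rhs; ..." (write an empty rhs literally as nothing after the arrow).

  | cacbcab
  | bcaabccba
  | cccaccccab => cccacccab => cccaccab => cccacab
  | bacbaabcba

aba->; acc->ac; bba->c; bbc->b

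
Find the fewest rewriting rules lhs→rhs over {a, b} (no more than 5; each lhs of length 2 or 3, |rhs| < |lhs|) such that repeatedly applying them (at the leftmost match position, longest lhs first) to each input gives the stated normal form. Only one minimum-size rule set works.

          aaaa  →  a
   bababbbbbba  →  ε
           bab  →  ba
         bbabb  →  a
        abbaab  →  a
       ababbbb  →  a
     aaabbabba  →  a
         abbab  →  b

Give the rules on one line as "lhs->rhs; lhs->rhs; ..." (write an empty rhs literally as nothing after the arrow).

aa->a; ab->a; aba->; bb->a

  | aaaa => aaa => aa => a
  | bababbbbbba => bbbbbbba => abbbbba => abbbba => abbba => abba => aba => ε
  | bab => ba
  | bbabb => aabb => abb => ab => a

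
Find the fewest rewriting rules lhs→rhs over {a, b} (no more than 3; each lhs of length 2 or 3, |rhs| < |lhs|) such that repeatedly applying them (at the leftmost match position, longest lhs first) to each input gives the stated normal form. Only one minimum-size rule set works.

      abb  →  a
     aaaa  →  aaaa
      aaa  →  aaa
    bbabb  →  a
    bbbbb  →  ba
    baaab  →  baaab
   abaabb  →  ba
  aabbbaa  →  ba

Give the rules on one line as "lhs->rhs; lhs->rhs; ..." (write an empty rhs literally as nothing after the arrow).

aba->b; bb->; bbb->ba

  | abb => a
  | aaaa
  | aaa
  | bbabb => abb => a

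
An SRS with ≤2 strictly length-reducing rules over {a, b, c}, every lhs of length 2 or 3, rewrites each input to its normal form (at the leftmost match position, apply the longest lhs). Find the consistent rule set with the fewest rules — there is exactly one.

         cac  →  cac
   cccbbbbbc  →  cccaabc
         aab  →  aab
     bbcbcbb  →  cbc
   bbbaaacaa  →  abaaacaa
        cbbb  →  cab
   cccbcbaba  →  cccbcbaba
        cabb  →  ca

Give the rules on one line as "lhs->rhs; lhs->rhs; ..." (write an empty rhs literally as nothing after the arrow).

  | cac
  | cccbbbbbc => cccabbbc => cccaabc
  | aab
  | bbcbcbb => cbcbb => cbc

bb->; bbb->ab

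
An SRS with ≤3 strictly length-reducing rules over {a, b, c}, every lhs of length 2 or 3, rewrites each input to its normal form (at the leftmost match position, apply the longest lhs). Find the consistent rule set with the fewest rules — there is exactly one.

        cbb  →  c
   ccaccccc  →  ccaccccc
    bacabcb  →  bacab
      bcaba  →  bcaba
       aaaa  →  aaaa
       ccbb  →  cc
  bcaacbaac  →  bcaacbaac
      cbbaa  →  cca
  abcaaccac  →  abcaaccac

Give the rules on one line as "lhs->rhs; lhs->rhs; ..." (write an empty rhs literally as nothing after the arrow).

  | cbb => c
  | ccaccccc
  | bacabcb => bacab
  | bcaba

bb->; bba->c; bcb->b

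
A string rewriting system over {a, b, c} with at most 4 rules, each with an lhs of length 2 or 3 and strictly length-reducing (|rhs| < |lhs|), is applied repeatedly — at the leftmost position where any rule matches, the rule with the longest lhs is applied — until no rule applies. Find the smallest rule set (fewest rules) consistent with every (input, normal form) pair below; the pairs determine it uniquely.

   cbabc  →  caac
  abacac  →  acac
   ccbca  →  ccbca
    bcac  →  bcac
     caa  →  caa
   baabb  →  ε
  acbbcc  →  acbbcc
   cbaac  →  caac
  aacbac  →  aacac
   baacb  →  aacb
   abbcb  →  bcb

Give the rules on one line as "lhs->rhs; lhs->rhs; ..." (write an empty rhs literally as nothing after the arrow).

  | cbabc => caac
  | abacac => acac
  | ccbca
  | bcac

ab->; ba->a; bab->aa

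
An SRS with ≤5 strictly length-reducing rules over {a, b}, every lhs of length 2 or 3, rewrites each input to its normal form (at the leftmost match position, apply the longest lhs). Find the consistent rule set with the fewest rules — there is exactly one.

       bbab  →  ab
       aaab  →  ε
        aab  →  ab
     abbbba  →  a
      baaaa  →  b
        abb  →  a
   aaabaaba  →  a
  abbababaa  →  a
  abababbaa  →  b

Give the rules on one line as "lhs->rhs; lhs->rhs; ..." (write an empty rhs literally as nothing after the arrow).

aa->a; aaa->b; ba->; bb->

  | bbab => ab
  | aaab => bb => ε
  | aab => ab
  | abbbba => abba => aa => a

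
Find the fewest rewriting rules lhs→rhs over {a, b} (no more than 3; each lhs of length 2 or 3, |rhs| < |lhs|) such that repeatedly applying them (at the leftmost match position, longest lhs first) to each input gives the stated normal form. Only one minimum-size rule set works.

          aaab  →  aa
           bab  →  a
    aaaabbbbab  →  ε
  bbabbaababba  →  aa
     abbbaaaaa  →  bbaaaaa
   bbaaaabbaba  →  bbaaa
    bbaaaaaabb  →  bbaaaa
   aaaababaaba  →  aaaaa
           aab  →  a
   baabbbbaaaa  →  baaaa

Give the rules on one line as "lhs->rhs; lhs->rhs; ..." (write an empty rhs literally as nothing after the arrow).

  | aaab => aa
  | bab => a
  | aaaabbbbab => aaabbbab => aabbab => abab => ab => ε
  | bbabbaababba => babaababba => aaababba => aaabba => aaba => aa

ab->; bab->a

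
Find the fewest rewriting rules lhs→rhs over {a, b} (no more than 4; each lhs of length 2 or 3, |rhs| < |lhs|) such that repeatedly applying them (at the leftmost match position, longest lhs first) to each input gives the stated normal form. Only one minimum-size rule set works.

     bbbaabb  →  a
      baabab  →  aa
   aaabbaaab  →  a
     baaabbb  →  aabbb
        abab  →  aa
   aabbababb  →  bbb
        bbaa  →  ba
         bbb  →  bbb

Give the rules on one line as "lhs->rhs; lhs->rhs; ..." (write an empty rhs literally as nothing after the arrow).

aaa->b; baa->a; bab->a

  | bbbaabb => bbabb => bab => a
  | baabab => abab => aa
  | aaabbaaab => bbbaaab => bbaab => bab => a
  | baaabbb => aabbb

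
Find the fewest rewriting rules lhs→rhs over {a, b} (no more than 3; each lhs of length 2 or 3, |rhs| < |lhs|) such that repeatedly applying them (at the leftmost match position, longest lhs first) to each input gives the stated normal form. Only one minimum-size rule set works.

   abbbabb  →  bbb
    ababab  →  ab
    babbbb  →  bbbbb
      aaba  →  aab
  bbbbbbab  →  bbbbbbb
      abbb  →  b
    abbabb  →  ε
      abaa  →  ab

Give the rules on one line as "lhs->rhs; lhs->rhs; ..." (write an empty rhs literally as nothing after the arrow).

  | abbbabb => babb => bbb
  | ababab => abbab => ab
  | babbbb => bbbbb
  | aaba => aab

abb->; ba->b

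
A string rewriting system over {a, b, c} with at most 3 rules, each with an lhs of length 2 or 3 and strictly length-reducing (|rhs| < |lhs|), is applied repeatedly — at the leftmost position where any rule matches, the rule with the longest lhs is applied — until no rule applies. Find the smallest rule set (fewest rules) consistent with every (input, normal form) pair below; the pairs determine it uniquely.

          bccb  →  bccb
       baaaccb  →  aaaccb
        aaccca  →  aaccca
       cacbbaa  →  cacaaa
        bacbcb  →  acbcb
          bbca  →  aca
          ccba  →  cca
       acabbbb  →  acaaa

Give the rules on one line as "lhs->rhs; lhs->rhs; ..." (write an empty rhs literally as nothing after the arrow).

  | bccb
  | baaaccb => aaaccb
  | aaccca
  | cacbbaa => cacaaa

ba->a; bb->a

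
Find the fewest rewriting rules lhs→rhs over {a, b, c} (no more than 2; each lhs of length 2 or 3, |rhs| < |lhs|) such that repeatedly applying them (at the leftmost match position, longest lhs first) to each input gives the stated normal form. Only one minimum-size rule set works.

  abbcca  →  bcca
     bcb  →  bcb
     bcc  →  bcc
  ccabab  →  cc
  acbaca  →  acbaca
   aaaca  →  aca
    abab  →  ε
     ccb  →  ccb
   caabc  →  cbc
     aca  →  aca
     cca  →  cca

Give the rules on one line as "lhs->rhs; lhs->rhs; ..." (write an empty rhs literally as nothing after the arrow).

  | abbcca => bcca
  | bcb
  | bcc
  | ccabab => ccab => cc

aa->; ab->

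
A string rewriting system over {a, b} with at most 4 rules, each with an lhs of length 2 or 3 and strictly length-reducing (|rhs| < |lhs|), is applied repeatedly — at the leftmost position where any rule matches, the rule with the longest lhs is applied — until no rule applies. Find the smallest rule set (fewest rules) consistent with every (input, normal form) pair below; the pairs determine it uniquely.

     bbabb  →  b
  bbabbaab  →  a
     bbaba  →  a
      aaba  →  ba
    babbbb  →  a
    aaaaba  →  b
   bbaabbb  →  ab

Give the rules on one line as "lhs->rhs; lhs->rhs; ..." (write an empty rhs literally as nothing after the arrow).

aa->b; bab->; bb->b; bbb->a

  | bbabb => babb => b
  | bbabbaab => babbaab => baab => bbb => a
  | bbaba => baba => a
  | aaba => bba => ba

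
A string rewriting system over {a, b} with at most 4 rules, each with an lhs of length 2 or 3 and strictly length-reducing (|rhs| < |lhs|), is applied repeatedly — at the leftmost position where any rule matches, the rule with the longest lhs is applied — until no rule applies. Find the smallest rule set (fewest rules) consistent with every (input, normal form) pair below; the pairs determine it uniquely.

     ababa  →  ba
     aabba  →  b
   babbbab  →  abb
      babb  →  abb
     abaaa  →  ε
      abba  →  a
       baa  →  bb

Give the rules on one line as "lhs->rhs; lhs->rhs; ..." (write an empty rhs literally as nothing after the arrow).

aa->b; aba->ba; bab->ab; bba->

  | ababa => baba => aba => ba
  | aabba => bbba => b
  | babbbab => abbbab => abb
  | babb => abb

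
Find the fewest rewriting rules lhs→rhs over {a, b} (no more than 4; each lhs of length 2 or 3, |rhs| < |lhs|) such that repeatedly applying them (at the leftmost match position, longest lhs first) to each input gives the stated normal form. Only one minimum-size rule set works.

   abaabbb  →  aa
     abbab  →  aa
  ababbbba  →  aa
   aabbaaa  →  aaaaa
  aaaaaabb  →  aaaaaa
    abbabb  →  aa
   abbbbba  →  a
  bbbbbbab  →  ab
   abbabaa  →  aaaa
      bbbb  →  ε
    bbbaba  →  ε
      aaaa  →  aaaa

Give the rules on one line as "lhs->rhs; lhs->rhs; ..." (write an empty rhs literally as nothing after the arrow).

aab->aa; ba->; bb->

  | abaabbb => aabbb => aabb => aab => aa
  | abbab => aab => aa
  | ababbbba => abbbba => abba => aa
  | aabbaaa => aabaaa => aaaaa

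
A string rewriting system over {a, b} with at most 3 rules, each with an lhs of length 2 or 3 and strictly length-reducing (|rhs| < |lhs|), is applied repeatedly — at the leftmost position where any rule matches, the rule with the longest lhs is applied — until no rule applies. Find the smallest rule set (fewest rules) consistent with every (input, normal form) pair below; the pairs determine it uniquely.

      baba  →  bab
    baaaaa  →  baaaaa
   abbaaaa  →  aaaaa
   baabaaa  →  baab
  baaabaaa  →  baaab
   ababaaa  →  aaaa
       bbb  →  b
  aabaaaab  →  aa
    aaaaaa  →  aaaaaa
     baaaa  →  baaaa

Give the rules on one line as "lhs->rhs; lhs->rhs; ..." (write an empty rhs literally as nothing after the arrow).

aba->ab; bb->

  | baba => bab
  | baaaaa
  | abbaaaa => aaaaa
  | baabaaa => baabaa => baaba => baab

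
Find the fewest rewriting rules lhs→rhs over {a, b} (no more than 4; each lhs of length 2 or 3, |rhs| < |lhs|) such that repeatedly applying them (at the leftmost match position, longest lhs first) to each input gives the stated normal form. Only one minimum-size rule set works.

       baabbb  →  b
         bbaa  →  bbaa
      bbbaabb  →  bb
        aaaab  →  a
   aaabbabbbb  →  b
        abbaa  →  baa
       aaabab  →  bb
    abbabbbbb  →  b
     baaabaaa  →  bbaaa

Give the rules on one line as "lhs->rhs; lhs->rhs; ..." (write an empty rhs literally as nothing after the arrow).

aab->bb; ab->b; abb->b; bbb->a

  | baabbb => bbbbb => abb => b
  | bbaa
  | bbbaabb => aaabb => abbb => bb
  | aaaab => aabb => bbb => a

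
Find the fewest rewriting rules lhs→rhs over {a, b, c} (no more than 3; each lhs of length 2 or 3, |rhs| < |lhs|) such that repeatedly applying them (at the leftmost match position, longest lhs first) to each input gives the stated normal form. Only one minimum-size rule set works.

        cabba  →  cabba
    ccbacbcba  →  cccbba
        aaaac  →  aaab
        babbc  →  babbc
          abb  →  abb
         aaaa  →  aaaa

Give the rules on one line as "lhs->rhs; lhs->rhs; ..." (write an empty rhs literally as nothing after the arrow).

ac->b; bbb->ca

  | cabba
  | ccbacbcba => ccbbbcba => cccacba => cccbba
  | aaaac => aaab
  | babbc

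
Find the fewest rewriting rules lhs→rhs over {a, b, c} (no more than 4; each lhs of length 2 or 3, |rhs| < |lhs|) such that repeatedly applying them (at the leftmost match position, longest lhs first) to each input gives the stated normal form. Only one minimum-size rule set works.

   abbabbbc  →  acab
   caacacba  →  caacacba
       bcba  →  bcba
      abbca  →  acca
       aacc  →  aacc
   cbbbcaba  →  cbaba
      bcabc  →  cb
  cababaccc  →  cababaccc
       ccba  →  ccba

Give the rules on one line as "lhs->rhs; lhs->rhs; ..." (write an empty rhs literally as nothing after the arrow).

bb->c; bca->cc; cbc->b

  | abbabbbc => acabbbc => acacbc => acab
  | caacacba
  | bcba
  | abbca => acca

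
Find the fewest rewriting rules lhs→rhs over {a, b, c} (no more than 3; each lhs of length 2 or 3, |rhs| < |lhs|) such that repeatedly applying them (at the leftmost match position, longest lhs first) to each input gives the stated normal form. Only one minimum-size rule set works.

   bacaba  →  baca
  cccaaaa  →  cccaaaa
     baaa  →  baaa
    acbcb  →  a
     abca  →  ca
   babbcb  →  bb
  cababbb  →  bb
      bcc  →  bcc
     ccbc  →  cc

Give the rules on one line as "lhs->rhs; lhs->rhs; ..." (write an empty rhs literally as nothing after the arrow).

ab->; cb->; cbb->bb

  | bacaba => baca
  | cccaaaa
  | baaa
  | acbcb => acb => a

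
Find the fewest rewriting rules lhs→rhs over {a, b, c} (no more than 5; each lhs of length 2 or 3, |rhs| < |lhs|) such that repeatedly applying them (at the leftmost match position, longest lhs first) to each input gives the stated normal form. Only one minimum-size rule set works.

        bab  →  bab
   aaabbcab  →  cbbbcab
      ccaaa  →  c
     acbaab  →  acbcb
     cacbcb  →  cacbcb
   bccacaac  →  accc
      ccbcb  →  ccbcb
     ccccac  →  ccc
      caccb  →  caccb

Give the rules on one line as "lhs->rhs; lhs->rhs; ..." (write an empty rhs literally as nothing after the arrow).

  | bab
  | aaabbcab => cbbbcab
  | ccaaa => aa => c
  | acbaab => acbcb

aa->c; aaa->cb; bcc->; cca->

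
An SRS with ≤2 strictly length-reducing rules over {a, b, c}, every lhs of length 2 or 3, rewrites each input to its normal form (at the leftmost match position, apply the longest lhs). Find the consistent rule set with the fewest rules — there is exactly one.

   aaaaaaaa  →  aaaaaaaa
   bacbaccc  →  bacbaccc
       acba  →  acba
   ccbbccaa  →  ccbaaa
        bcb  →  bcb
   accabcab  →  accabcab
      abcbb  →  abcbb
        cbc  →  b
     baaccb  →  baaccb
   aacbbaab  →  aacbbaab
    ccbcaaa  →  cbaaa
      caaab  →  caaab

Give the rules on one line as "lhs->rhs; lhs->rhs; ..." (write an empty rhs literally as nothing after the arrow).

bcc->a; cbc->b

  | aaaaaaaa
  | bacbaccc
  | acba
  | ccbbccaa => ccbaaa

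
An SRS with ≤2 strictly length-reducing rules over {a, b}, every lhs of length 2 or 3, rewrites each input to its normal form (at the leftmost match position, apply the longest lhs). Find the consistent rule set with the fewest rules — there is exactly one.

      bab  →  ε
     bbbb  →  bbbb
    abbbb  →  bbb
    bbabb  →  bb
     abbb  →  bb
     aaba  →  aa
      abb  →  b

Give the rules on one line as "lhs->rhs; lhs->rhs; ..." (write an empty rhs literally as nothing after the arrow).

ab->; bab->

  | bab => ε
  | bbbb
  | abbbb => bbb
  | bbabb => bb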